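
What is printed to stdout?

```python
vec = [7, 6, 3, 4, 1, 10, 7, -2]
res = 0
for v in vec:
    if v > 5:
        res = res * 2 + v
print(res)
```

107

v=7: >5, res = 0*2+7 = 7
v=6: >5, res = 7*2+6 = 20
v=3: not >5
v=4: not >5
v=1: not >5
v=10: >5, res = 20*2+10 = 50
v=7: >5, res = 50*2+7 = 107
v=-2: not >5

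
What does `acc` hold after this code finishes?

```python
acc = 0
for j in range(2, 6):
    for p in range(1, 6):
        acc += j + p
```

j=2,p=1: acc = 0+3 = 3
j=2,p=2: acc = 3+4 = 7
j=2,p=3: acc = 7+5 = 12
j=2,p=4: acc = 12+6 = 18
j=2,p=5: acc = 18+7 = 25
j=3,p=1: acc = 25+4 = 29
j=3,p=2: acc = 29+5 = 34
j=3,p=3: acc = 34+6 = 40
j=3,p=4: acc = 40+7 = 47
j=3,p=5: acc = 47+8 = 55
j=4,p=1: acc = 55+5 = 60
j=4,p=2: acc = 60+6 = 66
j=4,p=3: acc = 66+7 = 73
j=4,p=4: acc = 73+8 = 81
j=4,p=5: acc = 81+9 = 90
j=5,p=1: acc = 90+6 = 96
j=5,p=2: acc = 96+7 = 103
j=5,p=3: acc = 103+8 = 111
j=5,p=4: acc = 111+9 = 120
j=5,p=5: acc = 120+10 = 130

130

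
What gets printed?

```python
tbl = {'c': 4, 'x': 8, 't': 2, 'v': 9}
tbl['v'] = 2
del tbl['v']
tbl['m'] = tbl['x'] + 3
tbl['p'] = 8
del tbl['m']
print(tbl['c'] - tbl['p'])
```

tbl['v'] = 2 → {'c': 4, 'x': 8, 't': 2, 'v': 2}
del 'v' → {'c': 4, 'x': 8, 't': 2}
tbl['m'] = tbl['x']+3 = 11 → {'c': 4, 'x': 8, 't': 2, 'm': 11}
tbl['p'] = 8 → {'c': 4, 'x': 8, 't': 2, 'm': 11, 'p': 8}
del 'm' → {'c': 4, 'x': 8, 't': 2, 'p': 8}
tbl['c']-tbl['p'] = 4-8 = -4

-4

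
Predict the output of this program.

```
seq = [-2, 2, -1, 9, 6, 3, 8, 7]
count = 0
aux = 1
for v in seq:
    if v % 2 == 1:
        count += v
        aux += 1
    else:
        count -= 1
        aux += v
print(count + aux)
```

v=-2: not odd, count = 0-1 = -1; aux=-1
v=2: not odd, count = (-1)-1 = -2; aux=1
v=-1: odd, count = (-2)+(-1) = -3; aux=2
v=9: odd, count = (-3)+9 = 6; aux=3
v=6: not odd, count = 6-1 = 5; aux=9
v=3: odd, count = 5+3 = 8; aux=10
v=8: not odd, count = 8-1 = 7; aux=18
v=7: odd, count = 7+7 = 14; aux=19
count+aux = 14+19 = 33

33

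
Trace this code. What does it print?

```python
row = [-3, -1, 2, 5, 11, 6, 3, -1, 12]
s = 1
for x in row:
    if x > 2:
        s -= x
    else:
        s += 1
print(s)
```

-32

x=-3: not >2, s = 1+1 = 2
x=-1: not >2, s = 2+1 = 3
x=2: not >2, s = 3+1 = 4
x=5: >2, s = 4-5 = -1
x=11: >2, s = (-1)-11 = -12
x=6: >2, s = (-12)-6 = -18
x=3: >2, s = (-18)-3 = -21
x=-1: not >2, s = (-21)+1 = -20
x=12: >2, s = (-20)-12 = -32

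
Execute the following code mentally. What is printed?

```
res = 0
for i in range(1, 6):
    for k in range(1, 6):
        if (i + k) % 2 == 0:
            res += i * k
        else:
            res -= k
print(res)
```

81

i=1,k=1: even sum, res = 0+1 = 1
i=1,k=2: odd sum, res = 1-2 = -1
i=1,k=3: even sum, res = (-1)+3 = 2
i=1,k=4: odd sum, res = 2-4 = -2
i=1,k=5: even sum, res = (-2)+5 = 3
i=2,k=1: odd sum, res = 3-1 = 2
i=2,k=2: even sum, res = 2+4 = 6
i=2,k=3: odd sum, res = 6-3 = 3
i=2,k=4: even sum, res = 3+8 = 11
i=2,k=5: odd sum, res = 11-5 = 6
i=3,k=1: even sum, res = 6+3 = 9
i=3,k=2: odd sum, res = 9-2 = 7
i=3,k=3: even sum, res = 7+9 = 16
i=3,k=4: odd sum, res = 16-4 = 12
i=3,k=5: even sum, res = 12+15 = 27
i=4,k=1: odd sum, res = 27-1 = 26
i=4,k=2: even sum, res = 26+8 = 34
i=4,k=3: odd sum, res = 34-3 = 31
i=4,k=4: even sum, res = 31+16 = 47
i=4,k=5: odd sum, res = 47-5 = 42
i=5,k=1: even sum, res = 42+5 = 47
i=5,k=2: odd sum, res = 47-2 = 45
i=5,k=3: even sum, res = 45+15 = 60
i=5,k=4: odd sum, res = 60-4 = 56
i=5,k=5: even sum, res = 56+25 = 81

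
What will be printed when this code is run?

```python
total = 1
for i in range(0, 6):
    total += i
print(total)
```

i=0: total = 1+0 = 1
i=1: total = 1+1 = 2
i=2: total = 2+2 = 4
i=3: total = 4+3 = 7
i=4: total = 7+4 = 11
i=5: total = 11+5 = 16

16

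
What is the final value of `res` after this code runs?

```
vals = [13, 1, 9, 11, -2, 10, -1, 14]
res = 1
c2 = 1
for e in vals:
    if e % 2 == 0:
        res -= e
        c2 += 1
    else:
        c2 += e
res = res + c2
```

16

e=13: not even; c2=14
e=1: not even; c2=15
e=9: not even; c2=24
e=11: not even; c2=35
e=-2: even, res = 1-(-2) = 3; c2=36
e=10: even, res = 3-10 = -7; c2=37
e=-1: not even; c2=36
e=14: even, res = (-7)-14 = -21; c2=37
res+c2 = (-21)+37 = 16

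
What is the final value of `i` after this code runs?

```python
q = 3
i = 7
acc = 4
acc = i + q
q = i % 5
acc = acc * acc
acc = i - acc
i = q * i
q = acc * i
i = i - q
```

acc = 7+3 = 10
q = 7%5 = 2
acc = 10*10 = 100
acc = 7-100 = -93
i = 2*7 = 14
q = (-93)*14 = -1302
i = 14-(-1302) = 1316

1316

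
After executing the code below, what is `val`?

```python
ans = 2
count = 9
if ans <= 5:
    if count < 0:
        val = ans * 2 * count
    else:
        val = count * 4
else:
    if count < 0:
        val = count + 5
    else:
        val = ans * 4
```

36

ans=2, count=9
ans <= 5 is True; count < 0 is False
→ val = count * 4 = 36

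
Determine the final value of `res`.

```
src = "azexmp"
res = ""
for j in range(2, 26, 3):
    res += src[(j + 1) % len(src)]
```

j=2: add src[3]='x' → 'x'
j=5: add src[0]='a' → 'xa'
j=8: add src[3]='x' → 'xax'
j=11: add src[0]='a' → 'xaxa'
j=14: add src[3]='x' → 'xaxax'
j=17: add src[0]='a' → 'xaxaxa'
j=20: add src[3]='x' → 'xaxaxax'
j=23: add src[0]='a' → 'xaxaxaxa'

'xaxaxaxa'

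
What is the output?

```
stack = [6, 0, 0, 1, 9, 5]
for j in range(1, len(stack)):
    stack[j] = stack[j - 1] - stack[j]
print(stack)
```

j=1: stack[1] = 6-0 = 6 → [6, 6, 0, 1, 9, 5]
j=2: stack[2] = 6-0 = 6 → [6, 6, 6, 1, 9, 5]
j=3: stack[3] = 6-1 = 5 → [6, 6, 6, 5, 9, 5]
j=4: stack[4] = 5-9 = -4 → [6, 6, 6, 5, -4, 5]
j=5: stack[5] = (-4)-5 = -9 → [6, 6, 6, 5, -4, -9]

[6, 6, 6, 5, -4, -9]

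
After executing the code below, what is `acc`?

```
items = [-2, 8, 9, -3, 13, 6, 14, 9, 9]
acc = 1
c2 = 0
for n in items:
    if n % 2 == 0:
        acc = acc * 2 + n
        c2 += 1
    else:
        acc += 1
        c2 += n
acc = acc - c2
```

31

n=-2: even, acc = 1*2+(-2) = 0; c2=1
n=8: even, acc = 0*2+8 = 8; c2=2
n=9: not even, acc = 8+1 = 9; c2=11
n=-3: not even, acc = 9+1 = 10; c2=8
n=13: not even, acc = 10+1 = 11; c2=21
n=6: even, acc = 11*2+6 = 28; c2=22
n=14: even, acc = 28*2+14 = 70; c2=23
n=9: not even, acc = 70+1 = 71; c2=32
n=9: not even, acc = 71+1 = 72; c2=41
acc-c2 = 72-41 = 31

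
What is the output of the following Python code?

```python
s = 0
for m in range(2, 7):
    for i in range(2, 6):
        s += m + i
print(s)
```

m=2,i=2: s = 0+4 = 4
m=2,i=3: s = 4+5 = 9
m=2,i=4: s = 9+6 = 15
m=2,i=5: s = 15+7 = 22
m=3,i=2: s = 22+5 = 27
m=3,i=3: s = 27+6 = 33
m=3,i=4: s = 33+7 = 40
m=3,i=5: s = 40+8 = 48
m=4,i=2: s = 48+6 = 54
m=4,i=3: s = 54+7 = 61
m=4,i=4: s = 61+8 = 69
m=4,i=5: s = 69+9 = 78
m=5,i=2: s = 78+7 = 85
m=5,i=3: s = 85+8 = 93
m=5,i=4: s = 93+9 = 102
m=5,i=5: s = 102+10 = 112
m=6,i=2: s = 112+8 = 120
m=6,i=3: s = 120+9 = 129
m=6,i=4: s = 129+10 = 139
m=6,i=5: s = 139+11 = 150

150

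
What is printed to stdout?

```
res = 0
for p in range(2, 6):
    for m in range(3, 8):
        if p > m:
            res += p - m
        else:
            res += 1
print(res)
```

21

p=2,m=3: not 2>3, res = 0+1 = 1
p=2,m=4: not 2>4, res = 1+1 = 2
p=2,m=5: not 2>5, res = 2+1 = 3
p=2,m=6: not 2>6, res = 3+1 = 4
p=2,m=7: not 2>7, res = 4+1 = 5
p=3,m=3: not 3>3, res = 5+1 = 6
p=3,m=4: not 3>4, res = 6+1 = 7
p=3,m=5: not 3>5, res = 7+1 = 8
p=3,m=6: not 3>6, res = 8+1 = 9
p=3,m=7: not 3>7, res = 9+1 = 10
p=4,m=3: 4>3, res = 10+1 = 11
p=4,m=4: not 4>4, res = 11+1 = 12
p=4,m=5: not 4>5, res = 12+1 = 13
p=4,m=6: not 4>6, res = 13+1 = 14
p=4,m=7: not 4>7, res = 14+1 = 15
p=5,m=3: 5>3, res = 15+2 = 17
p=5,m=4: 5>4, res = 17+1 = 18
p=5,m=5: not 5>5, res = 18+1 = 19
p=5,m=6: not 5>6, res = 19+1 = 20
p=5,m=7: not 5>7, res = 20+1 = 21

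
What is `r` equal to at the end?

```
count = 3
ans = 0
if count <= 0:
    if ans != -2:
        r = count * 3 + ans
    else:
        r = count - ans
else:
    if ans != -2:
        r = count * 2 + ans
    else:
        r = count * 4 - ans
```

6

count=3, ans=0
count <= 0 is False; ans != -2 is True
→ r = count * 2 + ans = 6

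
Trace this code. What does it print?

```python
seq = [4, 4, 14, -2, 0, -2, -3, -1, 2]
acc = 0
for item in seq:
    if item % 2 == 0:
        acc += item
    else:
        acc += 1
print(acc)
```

item=4: even, acc = 0+4 = 4
item=4: even, acc = 4+4 = 8
item=14: even, acc = 8+14 = 22
item=-2: even, acc = 22+(-2) = 20
item=0: even, acc = 20+0 = 20
item=-2: even, acc = 20+(-2) = 18
item=-3: not even, acc = 18+1 = 19
item=-1: not even, acc = 19+1 = 20
item=2: even, acc = 20+2 = 22

22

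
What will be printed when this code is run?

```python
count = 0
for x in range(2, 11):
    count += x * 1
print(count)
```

x=2: count = 0+2*1 = 2
x=3: count = 2+3*1 = 5
x=4: count = 5+4*1 = 9
x=5: count = 9+5*1 = 14
x=6: count = 14+6*1 = 20
x=7: count = 20+7*1 = 27
x=8: count = 27+8*1 = 35
x=9: count = 35+9*1 = 44
x=10: count = 44+10*1 = 54

54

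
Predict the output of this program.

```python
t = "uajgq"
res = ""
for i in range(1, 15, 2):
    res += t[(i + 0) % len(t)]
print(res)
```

i=1: add t[1]='a' → 'a'
i=3: add t[3]='g' → 'ag'
i=5: add t[0]='u' → 'agu'
i=7: add t[2]='j' → 'aguj'
i=9: add t[4]='q' → 'agujq'
i=11: add t[1]='a' → 'agujqa'
i=13: add t[3]='g' → 'agujqag'

agujqag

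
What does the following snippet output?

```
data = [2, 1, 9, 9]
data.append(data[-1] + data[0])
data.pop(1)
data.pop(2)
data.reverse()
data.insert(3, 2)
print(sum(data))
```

append data[-1]+data[0] = 9+2 = 11 → [2, 1, 9, 9, 11]
pop(1) removes 1 → [2, 9, 9, 11]
pop(2) removes 9 → [2, 9, 11]
reverse → [11, 9, 2]
insert 2 at 3 → [11, 9, 2, 2]
sum = 24

24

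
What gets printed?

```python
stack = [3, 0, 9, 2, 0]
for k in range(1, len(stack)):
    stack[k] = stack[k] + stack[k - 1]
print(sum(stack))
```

46

k=1: stack[1] = 0+3 = 3 → [3, 3, 9, 2, 0]
k=2: stack[2] = 9+3 = 12 → [3, 3, 12, 2, 0]
k=3: stack[3] = 2+12 = 14 → [3, 3, 12, 14, 0]
k=4: stack[4] = 0+14 = 14 → [3, 3, 12, 14, 14]
sum = 46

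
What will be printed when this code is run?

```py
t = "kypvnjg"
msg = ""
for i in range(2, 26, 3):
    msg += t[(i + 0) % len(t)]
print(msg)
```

i=2: add t[2]='p' → 'p'
i=5: add t[5]='j' → 'pj'
i=8: add t[1]='y' → 'pjy'
i=11: add t[4]='n' → 'pjyn'
i=14: add t[0]='k' → 'pjynk'
i=17: add t[3]='v' → 'pjynkv'
i=20: add t[6]='g' → 'pjynkvg'
i=23: add t[2]='p' → 'pjynkvgp'

pjynkvgp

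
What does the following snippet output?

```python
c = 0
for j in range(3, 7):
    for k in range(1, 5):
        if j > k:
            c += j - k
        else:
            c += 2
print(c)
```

39

j=3,k=1: 3>1, c = 0+2 = 2
j=3,k=2: 3>2, c = 2+1 = 3
j=3,k=3: not 3>3, c = 3+2 = 5
j=3,k=4: not 3>4, c = 5+2 = 7
j=4,k=1: 4>1, c = 7+3 = 10
j=4,k=2: 4>2, c = 10+2 = 12
j=4,k=3: 4>3, c = 12+1 = 13
j=4,k=4: not 4>4, c = 13+2 = 15
j=5,k=1: 5>1, c = 15+4 = 19
j=5,k=2: 5>2, c = 19+3 = 22
j=5,k=3: 5>3, c = 22+2 = 24
j=5,k=4: 5>4, c = 24+1 = 25
j=6,k=1: 6>1, c = 25+5 = 30
j=6,k=2: 6>2, c = 30+4 = 34
j=6,k=3: 6>3, c = 34+3 = 37
j=6,k=4: 6>4, c = 37+2 = 39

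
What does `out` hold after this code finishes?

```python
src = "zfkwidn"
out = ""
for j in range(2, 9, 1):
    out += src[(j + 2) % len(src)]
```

'idnzfkw'

j=2: add src[4]='i' → 'i'
j=3: add src[5]='d' → 'id'
j=4: add src[6]='n' → 'idn'
j=5: add src[0]='z' → 'idnz'
j=6: add src[1]='f' → 'idnzf'
j=7: add src[2]='k' → 'idnzfk'
j=8: add src[3]='w' → 'idnzfkw'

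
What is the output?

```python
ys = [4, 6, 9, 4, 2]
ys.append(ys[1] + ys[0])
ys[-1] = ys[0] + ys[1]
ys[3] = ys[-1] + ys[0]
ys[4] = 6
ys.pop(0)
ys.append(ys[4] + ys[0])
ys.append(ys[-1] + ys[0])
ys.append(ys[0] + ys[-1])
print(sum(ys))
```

append ys[1]+ys[0] = 6+4 = 10 → [4, 6, 9, 4, 2, 10]
ys[-1] = ys[0]+ys[1] = 4+6 = 10 → [4, 6, 9, 4, 2, 10]
ys[3] = ys[-1]+ys[0] = 10+4 = 14 → [4, 6, 9, 14, 2, 10]
ys[4] = 6 → [4, 6, 9, 14, 6, 10]
pop(0) removes 4 → [6, 9, 14, 6, 10]
append ys[4]+ys[0] = 10+6 = 16 → [6, 9, 14, 6, 10, 16]
append ys[-1]+ys[0] = 16+6 = 22 → [6, 9, 14, 6, 10, 16, 22]
append ys[0]+ys[-1] = 6+22 = 28 → [6, 9, 14, 6, 10, 16, 22, 28]
sum = 111

111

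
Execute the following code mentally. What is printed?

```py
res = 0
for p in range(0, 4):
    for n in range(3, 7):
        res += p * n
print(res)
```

108

p=0,n=3: res = 0+0 = 0
p=0,n=4: res = 0+0 = 0
p=0,n=5: res = 0+0 = 0
p=0,n=6: res = 0+0 = 0
p=1,n=3: res = 0+3 = 3
p=1,n=4: res = 3+4 = 7
p=1,n=5: res = 7+5 = 12
p=1,n=6: res = 12+6 = 18
p=2,n=3: res = 18+6 = 24
p=2,n=4: res = 24+8 = 32
p=2,n=5: res = 32+10 = 42
p=2,n=6: res = 42+12 = 54
p=3,n=3: res = 54+9 = 63
p=3,n=4: res = 63+12 = 75
p=3,n=5: res = 75+15 = 90
p=3,n=6: res = 90+18 = 108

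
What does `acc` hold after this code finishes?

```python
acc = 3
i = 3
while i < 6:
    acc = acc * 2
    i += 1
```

i=3: acc = 3*2 = 6
i=4: acc = 6*2 = 12
i=5: acc = 12*2 = 24

24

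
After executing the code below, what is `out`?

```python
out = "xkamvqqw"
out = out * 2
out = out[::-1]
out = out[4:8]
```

repeat ×2 → 'xkamvqqwxkamvqqw'
reverse → 'wqqvmakxwqqvmakx'
slice [4:8] → 'makx'

'makx'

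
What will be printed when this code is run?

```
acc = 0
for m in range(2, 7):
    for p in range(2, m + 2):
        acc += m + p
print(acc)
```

165

m=2,p=2: acc = 0+4 = 4
m=2,p=3: acc = 4+5 = 9
m=3,p=2: acc = 9+5 = 14
m=3,p=3: acc = 14+6 = 20
m=3,p=4: acc = 20+7 = 27
m=4,p=2: acc = 27+6 = 33
m=4,p=3: acc = 33+7 = 40
m=4,p=4: acc = 40+8 = 48
m=4,p=5: acc = 48+9 = 57
m=5,p=2: acc = 57+7 = 64
m=5,p=3: acc = 64+8 = 72
m=5,p=4: acc = 72+9 = 81
m=5,p=5: acc = 81+10 = 91
m=5,p=6: acc = 91+11 = 102
m=6,p=2: acc = 102+8 = 110
m=6,p=3: acc = 110+9 = 119
m=6,p=4: acc = 119+10 = 129
m=6,p=5: acc = 129+11 = 140
m=6,p=6: acc = 140+12 = 152
m=6,p=7: acc = 152+13 = 165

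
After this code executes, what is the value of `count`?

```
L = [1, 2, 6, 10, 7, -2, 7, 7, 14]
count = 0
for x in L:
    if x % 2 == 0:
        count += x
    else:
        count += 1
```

x=1: not even, count = 0+1 = 1
x=2: even, count = 1+2 = 3
x=6: even, count = 3+6 = 9
x=10: even, count = 9+10 = 19
x=7: not even, count = 19+1 = 20
x=-2: even, count = 20+(-2) = 18
x=7: not even, count = 18+1 = 19
x=7: not even, count = 19+1 = 20
x=14: even, count = 20+14 = 34

34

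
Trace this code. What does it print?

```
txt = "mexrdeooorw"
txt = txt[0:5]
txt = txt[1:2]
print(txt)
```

slice [0:5] → 'mexrd'
slice [1:2] → 'e'

e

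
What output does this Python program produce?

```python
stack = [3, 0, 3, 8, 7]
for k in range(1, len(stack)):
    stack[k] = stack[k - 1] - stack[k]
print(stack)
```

[3, 3, 0, -8, -15]

k=1: stack[1] = 3-0 = 3 → [3, 3, 3, 8, 7]
k=2: stack[2] = 3-3 = 0 → [3, 3, 0, 8, 7]
k=3: stack[3] = 0-8 = -8 → [3, 3, 0, -8, 7]
k=4: stack[4] = (-8)-7 = -15 → [3, 3, 0, -8, -15]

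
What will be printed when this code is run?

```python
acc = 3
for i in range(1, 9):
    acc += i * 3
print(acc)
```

i=1: acc = 3+1*3 = 6
i=2: acc = 6+2*3 = 12
i=3: acc = 12+3*3 = 21
i=4: acc = 21+4*3 = 33
i=5: acc = 33+5*3 = 48
i=6: acc = 48+6*3 = 66
i=7: acc = 66+7*3 = 87
i=8: acc = 87+8*3 = 111

111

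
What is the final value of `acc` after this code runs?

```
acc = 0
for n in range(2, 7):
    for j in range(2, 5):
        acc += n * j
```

180

n=2,j=2: acc = 0+4 = 4
n=2,j=3: acc = 4+6 = 10
n=2,j=4: acc = 10+8 = 18
n=3,j=2: acc = 18+6 = 24
n=3,j=3: acc = 24+9 = 33
n=3,j=4: acc = 33+12 = 45
n=4,j=2: acc = 45+8 = 53
n=4,j=3: acc = 53+12 = 65
n=4,j=4: acc = 65+16 = 81
n=5,j=2: acc = 81+10 = 91
n=5,j=3: acc = 91+15 = 106
n=5,j=4: acc = 106+20 = 126
n=6,j=2: acc = 126+12 = 138
n=6,j=3: acc = 138+18 = 156
n=6,j=4: acc = 156+24 = 180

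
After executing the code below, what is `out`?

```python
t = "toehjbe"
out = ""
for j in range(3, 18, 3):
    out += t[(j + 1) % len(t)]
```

j=3: add t[4]='j' → 'j'
j=6: add t[0]='t' → 'jt'
j=9: add t[3]='h' → 'jth'
j=12: add t[6]='e' → 'jthe'
j=15: add t[2]='e' → 'jthee'

'jthee'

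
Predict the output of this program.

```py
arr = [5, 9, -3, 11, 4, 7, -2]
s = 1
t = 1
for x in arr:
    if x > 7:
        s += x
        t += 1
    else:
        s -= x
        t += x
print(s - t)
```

x=5: not >7, s = 1-5 = -4; t=6
x=9: >7, s = (-4)+9 = 5; t=7
x=-3: not >7, s = 5-(-3) = 8; t=4
x=11: >7, s = 8+11 = 19; t=5
x=4: not >7, s = 19-4 = 15; t=9
x=7: not >7, s = 15-7 = 8; t=16
x=-2: not >7, s = 8-(-2) = 10; t=14
s-t = 10-14 = -4

-4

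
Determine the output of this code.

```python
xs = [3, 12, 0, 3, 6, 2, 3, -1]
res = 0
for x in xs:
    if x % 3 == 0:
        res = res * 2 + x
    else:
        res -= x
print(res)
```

x=3: %3==0, res = 0*2+3 = 3
x=12: %3==0, res = 3*2+12 = 18
x=0: %3==0, res = 18*2+0 = 36
x=3: %3==0, res = 36*2+3 = 75
x=6: %3==0, res = 75*2+6 = 156
x=2: not %3==0, res = 156-2 = 154
x=3: %3==0, res = 154*2+3 = 311
x=-1: not %3==0, res = 311-(-1) = 312

312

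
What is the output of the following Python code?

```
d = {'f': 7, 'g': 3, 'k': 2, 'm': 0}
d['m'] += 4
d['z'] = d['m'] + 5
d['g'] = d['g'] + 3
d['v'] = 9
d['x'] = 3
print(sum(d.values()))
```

40

d['m'] = 0+4 = 4 → {'f': 7, 'g': 3, 'k': 2, 'm': 4}
d['z'] = d['m']+5 = 9 → {'f': 7, 'g': 3, 'k': 2, 'm': 4, 'z': 9}
d['g'] = d['g']+3 = 6 → {'f': 7, 'g': 6, 'k': 2, 'm': 4, 'z': 9}
d['v'] = 9 → {'f': 7, 'g': 6, 'k': 2, 'm': 4, 'z': 9, 'v': 9}
d['x'] = 3 → {'f': 7, 'g': 6, 'k': 2, 'm': 4, 'z': 9, 'v': 9, 'x': 3}
sum of values = 40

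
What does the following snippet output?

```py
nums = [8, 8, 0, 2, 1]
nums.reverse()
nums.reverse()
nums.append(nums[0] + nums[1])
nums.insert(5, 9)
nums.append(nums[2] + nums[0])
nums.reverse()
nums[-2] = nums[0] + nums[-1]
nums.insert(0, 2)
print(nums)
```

reverse → [1, 2, 0, 8, 8]
reverse → [8, 8, 0, 2, 1]
append nums[0]+nums[1] = 8+8 = 16 → [8, 8, 0, 2, 1, 16]
insert 9 at 5 → [8, 8, 0, 2, 1, 9, 16]
append nums[2]+nums[0] = 0+8 = 8 → [8, 8, 0, 2, 1, 9, 16, 8]
reverse → [8, 16, 9, 1, 2, 0, 8, 8]
nums[-2] = nums[0]+nums[-1] = 8+8 = 16 → [8, 16, 9, 1, 2, 0, 16, 8]
insert 2 at 0 → [2, 8, 16, 9, 1, 2, 0, 16, 8]

[2, 8, 16, 9, 1, 2, 0, 16, 8]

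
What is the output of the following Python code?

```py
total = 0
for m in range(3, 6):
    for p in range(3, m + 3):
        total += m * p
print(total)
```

233

m=3,p=3: total = 0+9 = 9
m=3,p=4: total = 9+12 = 21
m=3,p=5: total = 21+15 = 36
m=4,p=3: total = 36+12 = 48
m=4,p=4: total = 48+16 = 64
m=4,p=5: total = 64+20 = 84
m=4,p=6: total = 84+24 = 108
m=5,p=3: total = 108+15 = 123
m=5,p=4: total = 123+20 = 143
m=5,p=5: total = 143+25 = 168
m=5,p=6: total = 168+30 = 198
m=5,p=7: total = 198+35 = 233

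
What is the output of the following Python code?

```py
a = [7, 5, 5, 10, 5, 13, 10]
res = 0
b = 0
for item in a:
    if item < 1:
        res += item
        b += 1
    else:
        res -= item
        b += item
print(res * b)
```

-3025

item=7: not <1, res = 0-7 = -7; b=7
item=5: not <1, res = (-7)-5 = -12; b=12
item=5: not <1, res = (-12)-5 = -17; b=17
item=10: not <1, res = (-17)-10 = -27; b=27
item=5: not <1, res = (-27)-5 = -32; b=32
item=13: not <1, res = (-32)-13 = -45; b=45
item=10: not <1, res = (-45)-10 = -55; b=55
res*b = (-55)*55 = -3025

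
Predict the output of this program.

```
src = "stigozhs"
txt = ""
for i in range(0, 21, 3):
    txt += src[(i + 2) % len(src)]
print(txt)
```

izsghto

i=0: add src[2]='i' → 'i'
i=3: add src[5]='z' → 'iz'
i=6: add src[0]='s' → 'izs'
i=9: add src[3]='g' → 'izsg'
i=12: add src[6]='h' → 'izsgh'
i=15: add src[1]='t' → 'izsght'
i=18: add src[4]='o' → 'izsghto'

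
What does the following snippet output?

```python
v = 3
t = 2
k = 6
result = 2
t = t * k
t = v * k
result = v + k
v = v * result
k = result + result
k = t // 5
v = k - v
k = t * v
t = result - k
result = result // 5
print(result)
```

t = 2*6 = 12
t = 3*6 = 18
result = 3+6 = 9
v = 3*9 = 27
k = 9+9 = 18
k = 18//5 = 3
v = 3-27 = -24
k = 18*(-24) = -432
t = 9-(-432) = 441
result = 9//5 = 1

1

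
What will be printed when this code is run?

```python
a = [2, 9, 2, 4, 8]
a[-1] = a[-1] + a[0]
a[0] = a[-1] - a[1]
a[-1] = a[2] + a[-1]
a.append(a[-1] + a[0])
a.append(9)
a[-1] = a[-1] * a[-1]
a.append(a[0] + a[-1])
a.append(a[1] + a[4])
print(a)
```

[1, 9, 2, 4, 12, 13, 81, 82, 21]

a[-1] = a[-1]+a[0] = 8+2 = 10 → [2, 9, 2, 4, 10]
a[0] = a[-1]-a[1] = 10-9 = 1 → [1, 9, 2, 4, 10]
a[-1] = a[2]+a[-1] = 2+10 = 12 → [1, 9, 2, 4, 12]
append a[-1]+a[0] = 12+1 = 13 → [1, 9, 2, 4, 12, 13]
append 9 → [1, 9, 2, 4, 12, 13, 9]
a[-1] = a[-1]*a[-1] = 9*9 = 81 → [1, 9, 2, 4, 12, 13, 81]
append a[0]+a[-1] = 1+81 = 82 → [1, 9, 2, 4, 12, 13, 81, 82]
append a[1]+a[4] = 9+12 = 21 → [1, 9, 2, 4, 12, 13, 81, 82, 21]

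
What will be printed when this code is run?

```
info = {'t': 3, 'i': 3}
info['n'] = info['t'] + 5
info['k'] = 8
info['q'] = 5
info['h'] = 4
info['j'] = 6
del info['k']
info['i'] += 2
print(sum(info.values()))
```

31

info['n'] = info['t']+5 = 8 → {'t': 3, 'i': 3, 'n': 8}
info['k'] = 8 → {'t': 3, 'i': 3, 'n': 8, 'k': 8}
info['q'] = 5 → {'t': 3, 'i': 3, 'n': 8, 'k': 8, 'q': 5}
info['h'] = 4 → {'t': 3, 'i': 3, 'n': 8, 'k': 8, 'q': 5, 'h': 4}
info['j'] = 6 → {'t': 3, 'i': 3, 'n': 8, 'k': 8, 'q': 5, 'h': 4, 'j': 6}
del 'k' → {'t': 3, 'i': 3, 'n': 8, 'q': 5, 'h': 4, 'j': 6}
info['i'] = 3+2 = 5 → {'t': 3, 'i': 5, 'n': 8, 'q': 5, 'h': 4, 'j': 6}
sum of values = 31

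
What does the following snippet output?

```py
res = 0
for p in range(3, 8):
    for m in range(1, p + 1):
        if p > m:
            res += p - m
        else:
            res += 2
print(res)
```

p=3,m=1: 3>1, res = 0+2 = 2
p=3,m=2: 3>2, res = 2+1 = 3
p=3,m=3: not 3>3, res = 3+2 = 5
p=4,m=1: 4>1, res = 5+3 = 8
p=4,m=2: 4>2, res = 8+2 = 10
p=4,m=3: 4>3, res = 10+1 = 11
p=4,m=4: not 4>4, res = 11+2 = 13
p=5,m=1: 5>1, res = 13+4 = 17
p=5,m=2: 5>2, res = 17+3 = 20
p=5,m=3: 5>3, res = 20+2 = 22
p=5,m=4: 5>4, res = 22+1 = 23
p=5,m=5: not 5>5, res = 23+2 = 25
p=6,m=1: 6>1, res = 25+5 = 30
p=6,m=2: 6>2, res = 30+4 = 34
p=6,m=3: 6>3, res = 34+3 = 37
p=6,m=4: 6>4, res = 37+2 = 39
p=6,m=5: 6>5, res = 39+1 = 40
p=6,m=6: not 6>6, res = 40+2 = 42
p=7,m=1: 7>1, res = 42+6 = 48
p=7,m=2: 7>2, res = 48+5 = 53
p=7,m=3: 7>3, res = 53+4 = 57
p=7,m=4: 7>4, res = 57+3 = 60
p=7,m=5: 7>5, res = 60+2 = 62
p=7,m=6: 7>6, res = 62+1 = 63
p=7,m=7: not 7>7, res = 63+2 = 65

65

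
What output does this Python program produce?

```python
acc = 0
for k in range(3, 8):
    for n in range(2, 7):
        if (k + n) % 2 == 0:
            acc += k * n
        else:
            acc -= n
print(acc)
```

188

k=3,n=2: odd sum, acc = 0-2 = -2
k=3,n=3: even sum, acc = (-2)+9 = 7
k=3,n=4: odd sum, acc = 7-4 = 3
k=3,n=5: even sum, acc = 3+15 = 18
k=3,n=6: odd sum, acc = 18-6 = 12
k=4,n=2: even sum, acc = 12+8 = 20
k=4,n=3: odd sum, acc = 20-3 = 17
k=4,n=4: even sum, acc = 17+16 = 33
k=4,n=5: odd sum, acc = 33-5 = 28
k=4,n=6: even sum, acc = 28+24 = 52
k=5,n=2: odd sum, acc = 52-2 = 50
k=5,n=3: even sum, acc = 50+15 = 65
k=5,n=4: odd sum, acc = 65-4 = 61
k=5,n=5: even sum, acc = 61+25 = 86
k=5,n=6: odd sum, acc = 86-6 = 80
k=6,n=2: even sum, acc = 80+12 = 92
k=6,n=3: odd sum, acc = 92-3 = 89
k=6,n=4: even sum, acc = 89+24 = 113
k=6,n=5: odd sum, acc = 113-5 = 108
k=6,n=6: even sum, acc = 108+36 = 144
k=7,n=2: odd sum, acc = 144-2 = 142
k=7,n=3: even sum, acc = 142+21 = 163
k=7,n=4: odd sum, acc = 163-4 = 159
k=7,n=5: even sum, acc = 159+35 = 194
k=7,n=6: odd sum, acc = 194-6 = 188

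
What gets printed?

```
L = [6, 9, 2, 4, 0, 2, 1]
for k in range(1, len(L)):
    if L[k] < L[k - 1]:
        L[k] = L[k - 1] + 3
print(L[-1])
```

k=1: 9>=6, unchanged → [6, 9, 2, 4, 0, 2, 1]
k=2: 2<9, L[2] = 9+3 = 12 → [6, 9, 12, 4, 0, 2, 1]
k=3: 4<12, L[3] = 12+3 = 15 → [6, 9, 12, 15, 0, 2, 1]
k=4: 0<15, L[4] = 15+3 = 18 → [6, 9, 12, 15, 18, 2, 1]
k=5: 2<18, L[5] = 18+3 = 21 → [6, 9, 12, 15, 18, 21, 1]
k=6: 1<21, L[6] = 21+3 = 24 → [6, 9, 12, 15, 18, 21, 24]

24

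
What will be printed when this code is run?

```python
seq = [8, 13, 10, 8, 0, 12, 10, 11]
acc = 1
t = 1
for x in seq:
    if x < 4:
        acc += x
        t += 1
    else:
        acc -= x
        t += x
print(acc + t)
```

x=8: not <4, acc = 1-8 = -7; t=9
x=13: not <4, acc = (-7)-13 = -20; t=22
x=10: not <4, acc = (-20)-10 = -30; t=32
x=8: not <4, acc = (-30)-8 = -38; t=40
x=0: <4, acc = (-38)+0 = -38; t=41
x=12: not <4, acc = (-38)-12 = -50; t=53
x=10: not <4, acc = (-50)-10 = -60; t=63
x=11: not <4, acc = (-60)-11 = -71; t=74
acc+t = (-71)+74 = 3

3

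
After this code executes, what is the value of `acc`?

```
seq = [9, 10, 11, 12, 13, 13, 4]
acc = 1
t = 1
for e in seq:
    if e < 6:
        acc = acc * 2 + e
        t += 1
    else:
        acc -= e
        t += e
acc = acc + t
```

e=9: not <6, acc = 1-9 = -8; t=10
e=10: not <6, acc = (-8)-10 = -18; t=20
e=11: not <6, acc = (-18)-11 = -29; t=31
e=12: not <6, acc = (-29)-12 = -41; t=43
e=13: not <6, acc = (-41)-13 = -54; t=56
e=13: not <6, acc = (-54)-13 = -67; t=69
e=4: <6, acc = (-67)*2+4 = -130; t=70
acc+t = (-130)+70 = -60

-60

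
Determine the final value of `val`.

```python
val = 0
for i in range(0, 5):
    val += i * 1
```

i=0: val = 0+0*1 = 0
i=1: val = 0+1*1 = 1
i=2: val = 1+2*1 = 3
i=3: val = 3+3*1 = 6
i=4: val = 6+4*1 = 10

10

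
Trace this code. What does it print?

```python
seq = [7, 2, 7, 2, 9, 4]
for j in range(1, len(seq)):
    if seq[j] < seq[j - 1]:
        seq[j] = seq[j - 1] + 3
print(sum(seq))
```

j=1: 2<7, seq[1] = 7+3 = 10 → [7, 10, 7, 2, 9, 4]
j=2: 7<10, seq[2] = 10+3 = 13 → [7, 10, 13, 2, 9, 4]
j=3: 2<13, seq[3] = 13+3 = 16 → [7, 10, 13, 16, 9, 4]
j=4: 9<16, seq[4] = 16+3 = 19 → [7, 10, 13, 16, 19, 4]
j=5: 4<19, seq[5] = 19+3 = 22 → [7, 10, 13, 16, 19, 22]
sum = 87

87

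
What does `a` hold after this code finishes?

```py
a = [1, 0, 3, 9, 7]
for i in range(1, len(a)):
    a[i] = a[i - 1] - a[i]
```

i=1: a[1] = 1-0 = 1 → [1, 1, 3, 9, 7]
i=2: a[2] = 1-3 = -2 → [1, 1, -2, 9, 7]
i=3: a[3] = (-2)-9 = -11 → [1, 1, -2, -11, 7]
i=4: a[4] = (-11)-7 = -18 → [1, 1, -2, -11, -18]

[1, 1, -2, -11, -18]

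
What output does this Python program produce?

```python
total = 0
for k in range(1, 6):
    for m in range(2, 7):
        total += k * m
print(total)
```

k=1,m=2: total = 0+2 = 2
k=1,m=3: total = 2+3 = 5
k=1,m=4: total = 5+4 = 9
k=1,m=5: total = 9+5 = 14
k=1,m=6: total = 14+6 = 20
k=2,m=2: total = 20+4 = 24
k=2,m=3: total = 24+6 = 30
k=2,m=4: total = 30+8 = 38
k=2,m=5: total = 38+10 = 48
k=2,m=6: total = 48+12 = 60
k=3,m=2: total = 60+6 = 66
k=3,m=3: total = 66+9 = 75
k=3,m=4: total = 75+12 = 87
k=3,m=5: total = 87+15 = 102
k=3,m=6: total = 102+18 = 120
k=4,m=2: total = 120+8 = 128
k=4,m=3: total = 128+12 = 140
k=4,m=4: total = 140+16 = 156
k=4,m=5: total = 156+20 = 176
k=4,m=6: total = 176+24 = 200
k=5,m=2: total = 200+10 = 210
k=5,m=3: total = 210+15 = 225
k=5,m=4: total = 225+20 = 245
k=5,m=5: total = 245+25 = 270
k=5,m=6: total = 270+30 = 300

300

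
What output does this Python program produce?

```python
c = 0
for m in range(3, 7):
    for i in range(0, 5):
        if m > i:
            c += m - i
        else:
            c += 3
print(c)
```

60

m=3,i=0: 3>0, c = 0+3 = 3
m=3,i=1: 3>1, c = 3+2 = 5
m=3,i=2: 3>2, c = 5+1 = 6
m=3,i=3: not 3>3, c = 6+3 = 9
m=3,i=4: not 3>4, c = 9+3 = 12
m=4,i=0: 4>0, c = 12+4 = 16
m=4,i=1: 4>1, c = 16+3 = 19
m=4,i=2: 4>2, c = 19+2 = 21
m=4,i=3: 4>3, c = 21+1 = 22
m=4,i=4: not 4>4, c = 22+3 = 25
m=5,i=0: 5>0, c = 25+5 = 30
m=5,i=1: 5>1, c = 30+4 = 34
m=5,i=2: 5>2, c = 34+3 = 37
m=5,i=3: 5>3, c = 37+2 = 39
m=5,i=4: 5>4, c = 39+1 = 40
m=6,i=0: 6>0, c = 40+6 = 46
m=6,i=1: 6>1, c = 46+5 = 51
m=6,i=2: 6>2, c = 51+4 = 55
m=6,i=3: 6>3, c = 55+3 = 58
m=6,i=4: 6>4, c = 58+2 = 60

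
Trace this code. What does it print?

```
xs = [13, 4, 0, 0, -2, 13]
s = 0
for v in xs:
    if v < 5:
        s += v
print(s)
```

2

v=13: not <5
v=4: <5, s = 0+4 = 4
v=0: <5, s = 4+0 = 4
v=0: <5, s = 4+0 = 4
v=-2: <5, s = 4+(-2) = 2
v=13: not <5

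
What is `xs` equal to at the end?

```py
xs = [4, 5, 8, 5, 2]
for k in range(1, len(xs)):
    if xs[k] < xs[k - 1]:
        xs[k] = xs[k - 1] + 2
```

[4, 5, 8, 10, 12]

k=1: 5>=4, unchanged → [4, 5, 8, 5, 2]
k=2: 8>=5, unchanged → [4, 5, 8, 5, 2]
k=3: 5<8, xs[3] = 8+2 = 10 → [4, 5, 8, 10, 2]
k=4: 2<10, xs[4] = 10+2 = 12 → [4, 5, 8, 10, 12]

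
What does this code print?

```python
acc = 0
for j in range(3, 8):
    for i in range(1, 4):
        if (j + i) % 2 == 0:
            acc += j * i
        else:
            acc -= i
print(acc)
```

66

j=3,i=1: even sum, acc = 0+3 = 3
j=3,i=2: odd sum, acc = 3-2 = 1
j=3,i=3: even sum, acc = 1+9 = 10
j=4,i=1: odd sum, acc = 10-1 = 9
j=4,i=2: even sum, acc = 9+8 = 17
j=4,i=3: odd sum, acc = 17-3 = 14
j=5,i=1: even sum, acc = 14+5 = 19
j=5,i=2: odd sum, acc = 19-2 = 17
j=5,i=3: even sum, acc = 17+15 = 32
j=6,i=1: odd sum, acc = 32-1 = 31
j=6,i=2: even sum, acc = 31+12 = 43
j=6,i=3: odd sum, acc = 43-3 = 40
j=7,i=1: even sum, acc = 40+7 = 47
j=7,i=2: odd sum, acc = 47-2 = 45
j=7,i=3: even sum, acc = 45+21 = 66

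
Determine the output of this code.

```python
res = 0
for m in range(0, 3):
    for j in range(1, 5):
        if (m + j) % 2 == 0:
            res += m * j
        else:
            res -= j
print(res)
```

m=0,j=1: odd sum, res = 0-1 = -1
m=0,j=2: even sum, res = (-1)+0 = -1
m=0,j=3: odd sum, res = (-1)-3 = -4
m=0,j=4: even sum, res = (-4)+0 = -4
m=1,j=1: even sum, res = (-4)+1 = -3
m=1,j=2: odd sum, res = (-3)-2 = -5
m=1,j=3: even sum, res = (-5)+3 = -2
m=1,j=4: odd sum, res = (-2)-4 = -6
m=2,j=1: odd sum, res = (-6)-1 = -7
m=2,j=2: even sum, res = (-7)+4 = -3
m=2,j=3: odd sum, res = (-3)-3 = -6
m=2,j=4: even sum, res = (-6)+8 = 2

2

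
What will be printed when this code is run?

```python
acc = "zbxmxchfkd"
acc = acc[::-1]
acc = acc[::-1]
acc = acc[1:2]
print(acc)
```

b

reverse → 'dkfhcxmxbz'
reverse → 'zbxmxchfkd'
slice [1:2] → 'b'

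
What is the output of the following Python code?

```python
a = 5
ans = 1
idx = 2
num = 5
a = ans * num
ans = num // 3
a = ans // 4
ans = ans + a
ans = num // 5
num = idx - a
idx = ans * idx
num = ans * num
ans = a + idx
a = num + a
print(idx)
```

a = 1*5 = 5
ans = 5//3 = 1
a = 1//4 = 0
ans = 1+0 = 1
ans = 5//5 = 1
num = 2-0 = 2
idx = 1*2 = 2
num = 1*2 = 2
ans = 0+2 = 2
a = 2+0 = 2

2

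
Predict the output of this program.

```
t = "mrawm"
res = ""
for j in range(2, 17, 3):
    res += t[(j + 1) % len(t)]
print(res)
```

j=2: add t[3]='w' → 'w'
j=5: add t[1]='r' → 'wr'
j=8: add t[4]='m' → 'wrm'
j=11: add t[2]='a' → 'wrma'
j=14: add t[0]='m' → 'wrmam'

wrmam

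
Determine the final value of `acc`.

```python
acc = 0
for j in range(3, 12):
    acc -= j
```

j=3: acc = 0-3 = -3
j=4: acc = (-3)-4 = -7
j=5: acc = (-7)-5 = -12
j=6: acc = (-12)-6 = -18
j=7: acc = (-18)-7 = -25
j=8: acc = (-25)-8 = -33
j=9: acc = (-33)-9 = -42
j=10: acc = (-42)-10 = -52
j=11: acc = (-52)-11 = -63

-63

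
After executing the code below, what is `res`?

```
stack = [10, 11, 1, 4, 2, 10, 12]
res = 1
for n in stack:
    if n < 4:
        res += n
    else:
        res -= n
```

n=10: not <4, res = 1-10 = -9
n=11: not <4, res = (-9)-11 = -20
n=1: <4, res = (-20)+1 = -19
n=4: not <4, res = (-19)-4 = -23
n=2: <4, res = (-23)+2 = -21
n=10: not <4, res = (-21)-10 = -31
n=12: not <4, res = (-31)-12 = -43

-43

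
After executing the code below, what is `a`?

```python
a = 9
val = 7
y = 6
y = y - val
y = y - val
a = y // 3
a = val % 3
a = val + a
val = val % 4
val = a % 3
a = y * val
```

-16

y = 6-7 = -1
y = (-1)-7 = -8
a = (-8)//3 = -3
a = 7%3 = 1
a = 7+1 = 8
val = 7%4 = 3
val = 8%3 = 2
a = (-8)*2 = -16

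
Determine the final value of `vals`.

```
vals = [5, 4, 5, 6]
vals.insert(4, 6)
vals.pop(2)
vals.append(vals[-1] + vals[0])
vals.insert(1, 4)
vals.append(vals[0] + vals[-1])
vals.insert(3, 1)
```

insert 6 at 4 → [5, 4, 5, 6, 6]
pop(2) removes 5 → [5, 4, 6, 6]
append vals[-1]+vals[0] = 6+5 = 11 → [5, 4, 6, 6, 11]
insert 4 at 1 → [5, 4, 4, 6, 6, 11]
append vals[0]+vals[-1] = 5+11 = 16 → [5, 4, 4, 6, 6, 11, 16]
insert 1 at 3 → [5, 4, 4, 1, 6, 6, 11, 16]

[5, 4, 4, 1, 6, 6, 11, 16]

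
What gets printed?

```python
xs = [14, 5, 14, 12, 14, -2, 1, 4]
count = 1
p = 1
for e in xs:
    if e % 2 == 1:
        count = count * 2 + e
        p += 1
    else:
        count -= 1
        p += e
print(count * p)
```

118

e=14: not odd, count = 1-1 = 0; p=15
e=5: odd, count = 0*2+5 = 5; p=16
e=14: not odd, count = 5-1 = 4; p=30
e=12: not odd, count = 4-1 = 3; p=42
e=14: not odd, count = 3-1 = 2; p=56
e=-2: not odd, count = 2-1 = 1; p=54
e=1: odd, count = 1*2+1 = 3; p=55
e=4: not odd, count = 3-1 = 2; p=59
count*p = 2*59 = 118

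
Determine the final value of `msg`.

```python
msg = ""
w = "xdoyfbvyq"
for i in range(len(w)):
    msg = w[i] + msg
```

'qyvbfyodx'

i=0: prepend 'x' → 'x'
i=1: prepend 'd' → 'dx'
i=2: prepend 'o' → 'odx'
i=3: prepend 'y' → 'yodx'
i=4: prepend 'f' → 'fyodx'
i=5: prepend 'b' → 'bfyodx'
i=6: prepend 'v' → 'vbfyodx'
i=7: prepend 'y' → 'yvbfyodx'
i=8: prepend 'q' → 'qyvbfyodx'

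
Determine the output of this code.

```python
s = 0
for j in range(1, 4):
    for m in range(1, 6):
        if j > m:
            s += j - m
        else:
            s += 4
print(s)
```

j=1,m=1: not 1>1, s = 0+4 = 4
j=1,m=2: not 1>2, s = 4+4 = 8
j=1,m=3: not 1>3, s = 8+4 = 12
j=1,m=4: not 1>4, s = 12+4 = 16
j=1,m=5: not 1>5, s = 16+4 = 20
j=2,m=1: 2>1, s = 20+1 = 21
j=2,m=2: not 2>2, s = 21+4 = 25
j=2,m=3: not 2>3, s = 25+4 = 29
j=2,m=4: not 2>4, s = 29+4 = 33
j=2,m=5: not 2>5, s = 33+4 = 37
j=3,m=1: 3>1, s = 37+2 = 39
j=3,m=2: 3>2, s = 39+1 = 40
j=3,m=3: not 3>3, s = 40+4 = 44
j=3,m=4: not 3>4, s = 44+4 = 48
j=3,m=5: not 3>5, s = 48+4 = 52

52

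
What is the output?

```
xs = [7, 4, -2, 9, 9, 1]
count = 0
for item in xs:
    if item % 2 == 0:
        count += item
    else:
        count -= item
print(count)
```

-24

item=7: not even, count = 0-7 = -7
item=4: even, count = (-7)+4 = -3
item=-2: even, count = (-3)+(-2) = -5
item=9: not even, count = (-5)-9 = -14
item=9: not even, count = (-14)-9 = -23
item=1: not even, count = (-23)-1 = -24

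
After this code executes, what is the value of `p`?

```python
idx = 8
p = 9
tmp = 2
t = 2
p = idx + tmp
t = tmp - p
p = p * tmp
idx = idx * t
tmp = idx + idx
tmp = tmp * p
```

p = 8+2 = 10
t = 2-10 = -8
p = 10*2 = 20
idx = 8*(-8) = -64
tmp = (-64)+(-64) = -128
tmp = (-128)*20 = -2560

20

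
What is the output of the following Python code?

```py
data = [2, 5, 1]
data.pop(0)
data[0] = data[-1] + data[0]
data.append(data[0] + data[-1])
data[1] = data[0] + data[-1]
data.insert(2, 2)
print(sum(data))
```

pop(0) removes 2 → [5, 1]
data[0] = data[-1]+data[0] = 1+5 = 6 → [6, 1]
append data[0]+data[-1] = 6+1 = 7 → [6, 1, 7]
data[1] = data[0]+data[-1] = 6+7 = 13 → [6, 13, 7]
insert 2 at 2 → [6, 13, 2, 7]
sum = 28

28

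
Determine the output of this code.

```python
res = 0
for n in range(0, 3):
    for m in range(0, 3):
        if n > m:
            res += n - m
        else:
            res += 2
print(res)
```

16

n=0,m=0: not 0>0, res = 0+2 = 2
n=0,m=1: not 0>1, res = 2+2 = 4
n=0,m=2: not 0>2, res = 4+2 = 6
n=1,m=0: 1>0, res = 6+1 = 7
n=1,m=1: not 1>1, res = 7+2 = 9
n=1,m=2: not 1>2, res = 9+2 = 11
n=2,m=0: 2>0, res = 11+2 = 13
n=2,m=1: 2>1, res = 13+1 = 14
n=2,m=2: not 2>2, res = 14+2 = 16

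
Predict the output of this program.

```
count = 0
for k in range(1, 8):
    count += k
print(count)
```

28

k=1: count = 0+1 = 1
k=2: count = 1+2 = 3
k=3: count = 3+3 = 6
k=4: count = 6+4 = 10
k=5: count = 10+5 = 15
k=6: count = 15+6 = 21
k=7: count = 21+7 = 28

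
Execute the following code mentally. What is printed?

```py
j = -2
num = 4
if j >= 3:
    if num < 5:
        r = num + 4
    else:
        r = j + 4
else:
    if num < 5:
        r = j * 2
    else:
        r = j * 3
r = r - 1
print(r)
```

-5

j=-2, num=4
j >= 3 is False; num < 5 is True
→ r = j * 2 = -4
r = (-4)-1 = -5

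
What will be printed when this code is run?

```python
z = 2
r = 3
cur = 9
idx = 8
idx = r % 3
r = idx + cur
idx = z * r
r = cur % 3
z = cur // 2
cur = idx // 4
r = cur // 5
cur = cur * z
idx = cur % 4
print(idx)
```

idx = 3%3 = 0
r = 0+9 = 9
idx = 2*9 = 18
r = 9%3 = 0
z = 9//2 = 4
cur = 18//4 = 4
r = 4//5 = 0
cur = 4*4 = 16
idx = 16%4 = 0

0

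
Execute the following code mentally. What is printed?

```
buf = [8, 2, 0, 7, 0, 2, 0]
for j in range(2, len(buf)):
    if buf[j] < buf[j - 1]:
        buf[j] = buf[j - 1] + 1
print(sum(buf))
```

j=2: 0<2, buf[2] = 2+1 = 3 → [8, 2, 3, 7, 0, 2, 0]
j=3: 7>=3, unchanged → [8, 2, 3, 7, 0, 2, 0]
j=4: 0<7, buf[4] = 7+1 = 8 → [8, 2, 3, 7, 8, 2, 0]
j=5: 2<8, buf[5] = 8+1 = 9 → [8, 2, 3, 7, 8, 9, 0]
j=6: 0<9, buf[6] = 9+1 = 10 → [8, 2, 3, 7, 8, 9, 10]
sum = 47

47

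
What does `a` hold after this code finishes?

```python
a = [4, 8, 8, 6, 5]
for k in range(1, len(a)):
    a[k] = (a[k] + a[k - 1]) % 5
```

[4, 2, 0, 1, 1]

k=1: a[1] = (8+4)%5 = 2 → [4, 2, 8, 6, 5]
k=2: a[2] = (8+2)%5 = 0 → [4, 2, 0, 6, 5]
k=3: a[3] = (6+0)%5 = 1 → [4, 2, 0, 1, 5]
k=4: a[4] = (5+1)%5 = 1 → [4, 2, 0, 1, 1]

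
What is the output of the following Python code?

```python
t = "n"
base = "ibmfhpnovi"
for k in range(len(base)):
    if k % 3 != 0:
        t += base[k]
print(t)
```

nbmhpov

k=0: skip
k=1: add 'b' → 'nb'
k=2: add 'm' → 'nbm'
k=3: skip
k=4: add 'h' → 'nbmh'
k=5: add 'p' → 'nbmhp'
k=6: skip
k=7: add 'o' → 'nbmhpo'
k=8: add 'v' → 'nbmhpov'
k=9: skip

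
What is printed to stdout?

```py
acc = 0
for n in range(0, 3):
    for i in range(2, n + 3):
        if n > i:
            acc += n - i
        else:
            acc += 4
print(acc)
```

24

n=0,i=2: not 0>2, acc = 0+4 = 4
n=1,i=2: not 1>2, acc = 4+4 = 8
n=1,i=3: not 1>3, acc = 8+4 = 12
n=2,i=2: not 2>2, acc = 12+4 = 16
n=2,i=3: not 2>3, acc = 16+4 = 20
n=2,i=4: not 2>4, acc = 20+4 = 24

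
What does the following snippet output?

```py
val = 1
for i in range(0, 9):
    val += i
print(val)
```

i=0: val = 1+0 = 1
i=1: val = 1+1 = 2
i=2: val = 2+2 = 4
i=3: val = 4+3 = 7
i=4: val = 7+4 = 11
i=5: val = 11+5 = 16
i=6: val = 16+6 = 22
i=7: val = 22+7 = 29
i=8: val = 29+8 = 37

37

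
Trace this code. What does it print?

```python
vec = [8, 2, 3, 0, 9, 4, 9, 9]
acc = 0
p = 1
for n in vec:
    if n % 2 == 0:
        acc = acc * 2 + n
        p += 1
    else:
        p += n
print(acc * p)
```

2660

n=8: even, acc = 0*2+8 = 8; p=2
n=2: even, acc = 8*2+2 = 18; p=3
n=3: not even; p=6
n=0: even, acc = 18*2+0 = 36; p=7
n=9: not even; p=16
n=4: even, acc = 36*2+4 = 76; p=17
n=9: not even; p=26
n=9: not even; p=35
acc*p = 76*35 = 2660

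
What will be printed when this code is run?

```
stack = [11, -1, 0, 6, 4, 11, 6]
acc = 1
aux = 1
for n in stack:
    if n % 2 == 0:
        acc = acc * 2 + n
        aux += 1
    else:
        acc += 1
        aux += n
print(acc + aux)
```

n=11: not even, acc = 1+1 = 2; aux=12
n=-1: not even, acc = 2+1 = 3; aux=11
n=0: even, acc = 3*2+0 = 6; aux=12
n=6: even, acc = 6*2+6 = 18; aux=13
n=4: even, acc = 18*2+4 = 40; aux=14
n=11: not even, acc = 40+1 = 41; aux=25
n=6: even, acc = 41*2+6 = 88; aux=26
acc+aux = 88+26 = 114

114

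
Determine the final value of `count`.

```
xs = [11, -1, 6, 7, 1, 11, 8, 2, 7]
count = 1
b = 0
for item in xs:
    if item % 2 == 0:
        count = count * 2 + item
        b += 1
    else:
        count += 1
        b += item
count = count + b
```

118

item=11: not even, count = 1+1 = 2; b=11
item=-1: not even, count = 2+1 = 3; b=10
item=6: even, count = 3*2+6 = 12; b=11
item=7: not even, count = 12+1 = 13; b=18
item=1: not even, count = 13+1 = 14; b=19
item=11: not even, count = 14+1 = 15; b=30
item=8: even, count = 15*2+8 = 38; b=31
item=2: even, count = 38*2+2 = 78; b=32
item=7: not even, count = 78+1 = 79; b=39
count+b = 79+39 = 118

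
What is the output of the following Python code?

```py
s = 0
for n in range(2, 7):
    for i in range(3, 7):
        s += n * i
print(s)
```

360

n=2,i=3: s = 0+6 = 6
n=2,i=4: s = 6+8 = 14
n=2,i=5: s = 14+10 = 24
n=2,i=6: s = 24+12 = 36
n=3,i=3: s = 36+9 = 45
n=3,i=4: s = 45+12 = 57
n=3,i=5: s = 57+15 = 72
n=3,i=6: s = 72+18 = 90
n=4,i=3: s = 90+12 = 102
n=4,i=4: s = 102+16 = 118
n=4,i=5: s = 118+20 = 138
n=4,i=6: s = 138+24 = 162
n=5,i=3: s = 162+15 = 177
n=5,i=4: s = 177+20 = 197
n=5,i=5: s = 197+25 = 222
n=5,i=6: s = 222+30 = 252
n=6,i=3: s = 252+18 = 270
n=6,i=4: s = 270+24 = 294
n=6,i=5: s = 294+30 = 324
n=6,i=6: s = 324+36 = 360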